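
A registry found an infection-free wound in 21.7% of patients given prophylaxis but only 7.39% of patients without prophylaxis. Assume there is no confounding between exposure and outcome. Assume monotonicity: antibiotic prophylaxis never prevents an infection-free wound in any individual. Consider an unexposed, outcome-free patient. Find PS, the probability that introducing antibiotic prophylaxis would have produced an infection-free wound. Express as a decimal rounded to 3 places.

p₁ = 0.217, p₀ = 0.0739.
Under exogeneity and monotonicity, PS = (p₁ − p₀) / (1 − p₀).
PS = (0.217 − 0.0739) / (1 − 0.0739) = 0.1431 / 0.9261 ≈ 0.1545

PS ≈ 0.155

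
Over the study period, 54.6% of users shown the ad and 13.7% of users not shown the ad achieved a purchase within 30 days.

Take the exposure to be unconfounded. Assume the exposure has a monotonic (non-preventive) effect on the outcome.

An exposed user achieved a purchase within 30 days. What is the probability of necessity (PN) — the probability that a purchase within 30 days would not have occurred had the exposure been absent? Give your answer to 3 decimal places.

p₁ = 0.546, p₀ = 0.137.
Under exogeneity and monotonicity, PN = (p₁ − p₀) / p₁.
PN = (0.546 − 0.137) / 0.546 = 0.409 / 0.546 ≈ 0.7491

PN ≈ 0.749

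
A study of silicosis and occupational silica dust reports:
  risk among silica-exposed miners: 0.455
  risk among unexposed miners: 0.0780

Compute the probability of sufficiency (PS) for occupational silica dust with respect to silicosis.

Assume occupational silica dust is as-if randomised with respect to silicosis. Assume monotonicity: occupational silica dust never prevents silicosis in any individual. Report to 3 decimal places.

Let p₁ = 0.455, p₀ = 0.078.
Under exogeneity and monotonicity, PS = (p₁ − p₀) / (1 − p₀).
PS = (0.455 − 0.078) / (1 − 0.078) = 0.377 / 0.922 ≈ 0.4089

PS ≈ 0.409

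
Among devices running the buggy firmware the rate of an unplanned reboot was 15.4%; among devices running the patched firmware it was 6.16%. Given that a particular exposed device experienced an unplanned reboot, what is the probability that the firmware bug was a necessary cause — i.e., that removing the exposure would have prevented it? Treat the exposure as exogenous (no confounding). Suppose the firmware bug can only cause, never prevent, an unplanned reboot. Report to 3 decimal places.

p₁ = 0.154, p₀ = 0.0616.
Under exogeneity and monotonicity, PN = (p₁ − p₀) / p₁.
PN = (0.154 − 0.0616) / 0.154 = 0.0924 / 0.154 ≈ 0.6000

PN ≈ 0.600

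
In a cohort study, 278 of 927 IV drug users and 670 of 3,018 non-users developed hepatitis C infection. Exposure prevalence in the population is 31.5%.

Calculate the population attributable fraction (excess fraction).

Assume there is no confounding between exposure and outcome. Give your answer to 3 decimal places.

p₁ = P(outcome | exposed) = 278/927 = 0.29989
p₀ = P(outcome | unexposed) = 670/3018 = 0.222
Overall risk P(Y=1) = π·p₁ + (1−π)·p₀ = 0.315×0.29989 + 0.685×0.222 = 0.24654.
Under exogeneity, PAF = [P(Y=1) − p₀] / P(Y=1).
PAF = (0.24654 − 0.222) / 0.24654 ≈ 0.0995

PAF ≈ 0.100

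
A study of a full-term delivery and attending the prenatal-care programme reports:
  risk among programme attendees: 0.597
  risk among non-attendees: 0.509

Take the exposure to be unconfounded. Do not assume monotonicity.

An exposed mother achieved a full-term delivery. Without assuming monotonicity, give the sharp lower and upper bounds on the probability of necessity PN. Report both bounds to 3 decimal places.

Let p₁ = 0.597, p₀ = 0.509.
Under exogeneity alone the bounds on PN are max{0,(p₁−p₀)/p₁} ≤ PN ≤ min{1,(1−p₀)/p₁}.
  lower = (p₁ − p₀)/p₁ = 0.088 / 0.597 ≈ 0.1474
  upper = min{1, (1 − p₀)/p₁} = 0.491 / 0.597 ≈ 0.8224

0.147 ≤ PN ≤ 0.822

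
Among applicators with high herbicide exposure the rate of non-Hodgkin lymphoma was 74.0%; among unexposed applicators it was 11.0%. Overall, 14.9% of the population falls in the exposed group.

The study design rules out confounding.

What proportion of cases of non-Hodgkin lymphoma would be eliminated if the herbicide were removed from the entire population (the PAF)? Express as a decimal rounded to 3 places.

PAF ≈ 0.460

p₁ = 0.74, p₀ = 0.11.
Overall risk P(Y=1) = π·p₁ + (1−π)·p₀ = 0.149×0.74 + 0.851×0.11 = 0.20387.
Under exogeneity, PAF = [P(Y=1) − p₀] / P(Y=1).
PAF = (0.20387 − 0.11) / 0.20387 ≈ 0.4604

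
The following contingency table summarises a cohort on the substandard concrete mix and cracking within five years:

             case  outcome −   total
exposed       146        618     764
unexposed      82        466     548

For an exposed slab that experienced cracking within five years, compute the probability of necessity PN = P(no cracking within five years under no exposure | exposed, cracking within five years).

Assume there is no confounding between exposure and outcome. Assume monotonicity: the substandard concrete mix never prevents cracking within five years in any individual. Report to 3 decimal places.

p₁ = P(outcome | exposed) = 146/764 = 0.1911
p₀ = P(outcome | unexposed) = 82/548 = 0.14964
Under exogeneity and monotonicity, PN = (p₁ − p₀)/p₁.
PN = (0.1911 − 0.14964) / 0.1911 ≈ 0.2170

PN ≈ 0.217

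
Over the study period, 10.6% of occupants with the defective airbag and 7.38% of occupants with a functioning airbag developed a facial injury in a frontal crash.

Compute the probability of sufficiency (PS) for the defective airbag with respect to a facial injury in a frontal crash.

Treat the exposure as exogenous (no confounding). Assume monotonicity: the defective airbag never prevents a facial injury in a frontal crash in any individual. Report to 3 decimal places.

p₁ = 0.106, p₀ = 0.0738.
Under exogeneity and monotonicity, PS = (p₁ − p₀) / (1 − p₀).
PS = (0.106 − 0.0738) / (1 − 0.0738) = 0.0322 / 0.9262 ≈ 0.0348

PS ≈ 0.035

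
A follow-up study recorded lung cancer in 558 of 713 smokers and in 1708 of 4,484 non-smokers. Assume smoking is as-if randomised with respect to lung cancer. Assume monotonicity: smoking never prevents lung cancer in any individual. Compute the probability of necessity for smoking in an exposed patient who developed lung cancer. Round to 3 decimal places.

p₁ = P(outcome | exposed) = 558/713 = 0.78261
p₀ = P(outcome | unexposed) = 1708/4484 = 0.38091
Under exogeneity and monotonicity, PN = (p₁ − p₀) / p₁.
PN = (0.78261 − 0.38091) / 0.78261 = 0.4017 / 0.78261 ≈ 0.5133

PN ≈ 0.513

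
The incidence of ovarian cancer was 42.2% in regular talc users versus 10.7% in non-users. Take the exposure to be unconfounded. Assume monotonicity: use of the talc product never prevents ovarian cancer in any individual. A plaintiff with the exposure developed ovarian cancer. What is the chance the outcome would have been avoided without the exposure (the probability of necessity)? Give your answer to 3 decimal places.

p₁ = 0.422, p₀ = 0.107.
Under exogeneity and monotonicity, PN = (p₁ − p₀) / p₁.
PN = (0.422 − 0.107) / 0.422 = 0.315 / 0.422 ≈ 0.7464

PN ≈ 0.746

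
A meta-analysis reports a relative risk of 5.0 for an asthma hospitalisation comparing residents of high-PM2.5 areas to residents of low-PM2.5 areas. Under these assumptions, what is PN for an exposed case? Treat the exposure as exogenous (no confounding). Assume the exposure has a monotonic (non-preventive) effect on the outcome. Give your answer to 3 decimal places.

PN ≈ 0.800

Under exogeneity and monotonicity, PN = (RR − 1) / RR = 1 − 1/RR.
PN = (5.0 − 1) / 5.0 = 4 / 5.0 ≈ 0.8000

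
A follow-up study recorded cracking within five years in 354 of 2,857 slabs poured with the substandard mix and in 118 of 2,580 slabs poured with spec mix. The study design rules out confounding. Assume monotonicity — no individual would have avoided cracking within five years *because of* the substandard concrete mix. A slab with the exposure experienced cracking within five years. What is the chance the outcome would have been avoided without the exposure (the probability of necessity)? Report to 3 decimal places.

PN ≈ 0.631

p₁ = P(outcome | exposed) = 354/2857 = 0.12391
p₀ = P(outcome | unexposed) = 118/2580 = 0.045736
Under exogeneity and monotonicity, PN = (p₁ − p₀) / p₁.
PN = (0.12391 − 0.045736) / 0.12391 = 0.07817 / 0.12391 ≈ 0.6309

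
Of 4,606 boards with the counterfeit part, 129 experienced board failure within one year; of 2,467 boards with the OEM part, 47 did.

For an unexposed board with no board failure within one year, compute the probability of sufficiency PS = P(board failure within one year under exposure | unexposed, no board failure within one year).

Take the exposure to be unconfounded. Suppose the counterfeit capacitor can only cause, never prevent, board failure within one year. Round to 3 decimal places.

PS ≈ 0.009

p₁ = P(outcome | exposed) = 129/4606 = 0.028007
p₀ = P(outcome | unexposed) = 47/2467 = 0.019051
Under exogeneity and monotonicity, PS = (p₁ − p₀) / (1 − p₀).
PS = (0.028007 − 0.019051) / (1 − 0.019051) = 0.0089555 / 0.98095 ≈ 0.0091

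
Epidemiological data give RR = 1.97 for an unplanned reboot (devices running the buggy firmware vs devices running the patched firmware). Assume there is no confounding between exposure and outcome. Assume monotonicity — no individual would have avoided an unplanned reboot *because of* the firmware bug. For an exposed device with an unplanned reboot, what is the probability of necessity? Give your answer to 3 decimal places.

PN ≈ 0.492

Under exogeneity and monotonicity, PN = (RR − 1) / RR = 1 − 1/RR.
PN = (1.97 − 1) / 1.97 = 0.97 / 1.97 ≈ 0.4924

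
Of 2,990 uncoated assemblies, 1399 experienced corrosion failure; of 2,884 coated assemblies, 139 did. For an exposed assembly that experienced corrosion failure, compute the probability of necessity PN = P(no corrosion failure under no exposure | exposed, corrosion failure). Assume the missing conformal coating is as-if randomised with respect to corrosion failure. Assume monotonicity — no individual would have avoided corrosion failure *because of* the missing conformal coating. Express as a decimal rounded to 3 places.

p₁ = P(outcome | exposed) = 1399/2990 = 0.46789
p₀ = P(outcome | unexposed) = 139/2884 = 0.048197
Under exogeneity and monotonicity, PN = (p₁ − p₀) / p₁.
PN = (0.46789 − 0.048197) / 0.46789 = 0.4197 / 0.46789 ≈ 0.8970

PN ≈ 0.897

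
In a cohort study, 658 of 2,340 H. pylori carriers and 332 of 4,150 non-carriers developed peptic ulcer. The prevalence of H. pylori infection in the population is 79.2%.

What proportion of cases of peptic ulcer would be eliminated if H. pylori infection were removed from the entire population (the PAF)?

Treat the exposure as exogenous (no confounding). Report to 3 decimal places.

p₁ = P(outcome | exposed) = 658/2340 = 0.2812
p₀ = P(outcome | unexposed) = 332/4150 = 0.08
Overall risk P(Y=1) = π·p₁ + (1−π)·p₀ = 0.792×0.2812 + 0.208×0.08 = 0.23935.
Under exogeneity, PAF = [P(Y=1) − p₀] / P(Y=1).
PAF = (0.23935 − 0.08) / 0.23935 ≈ 0.6658

PAF ≈ 0.666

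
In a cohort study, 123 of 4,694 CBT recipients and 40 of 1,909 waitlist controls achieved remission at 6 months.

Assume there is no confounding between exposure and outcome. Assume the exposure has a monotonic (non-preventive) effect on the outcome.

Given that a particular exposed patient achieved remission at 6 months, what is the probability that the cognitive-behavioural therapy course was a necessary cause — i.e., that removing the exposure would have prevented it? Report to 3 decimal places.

PN ≈ 0.200

p₁ = P(outcome | exposed) = 123/4694 = 0.026204
p₀ = P(outcome | unexposed) = 40/1909 = 0.020953
Under exogeneity and monotonicity, PN = (p₁ − p₀) / p₁.
PN = (0.026204 − 0.020953) / 0.026204 = 0.0052503 / 0.026204 ≈ 0.2004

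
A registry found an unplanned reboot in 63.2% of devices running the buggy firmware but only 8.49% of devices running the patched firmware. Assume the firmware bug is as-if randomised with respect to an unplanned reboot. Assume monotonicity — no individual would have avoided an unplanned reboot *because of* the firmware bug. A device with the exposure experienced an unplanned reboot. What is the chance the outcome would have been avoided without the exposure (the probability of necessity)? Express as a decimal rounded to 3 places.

p₁ = 0.632, p₀ = 0.0849.
Under exogeneity and monotonicity, PN = (p₁ − p₀) / p₁.
PN = (0.632 − 0.0849) / 0.632 = 0.5471 / 0.632 ≈ 0.8657

PN ≈ 0.866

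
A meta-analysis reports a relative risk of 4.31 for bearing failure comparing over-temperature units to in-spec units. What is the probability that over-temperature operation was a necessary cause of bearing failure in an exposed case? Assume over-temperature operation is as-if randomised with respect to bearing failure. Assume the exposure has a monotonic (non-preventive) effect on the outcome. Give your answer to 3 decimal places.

PN ≈ 0.768

Under exogeneity and monotonicity, PN = (RR − 1) / RR = 1 − 1/RR.
PN = (4.31 − 1) / 4.31 = 3.31 / 4.31 ≈ 0.7680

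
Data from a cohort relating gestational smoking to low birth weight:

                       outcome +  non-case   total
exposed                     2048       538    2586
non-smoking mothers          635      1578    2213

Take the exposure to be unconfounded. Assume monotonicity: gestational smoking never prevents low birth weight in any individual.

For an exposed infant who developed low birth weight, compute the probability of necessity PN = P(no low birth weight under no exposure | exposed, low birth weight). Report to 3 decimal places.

p₁ = P(outcome | exposed) = 2048/2586 = 0.79196
p₀ = P(outcome | unexposed) = 635/2213 = 0.28694
Under exogeneity and monotonicity, PN = (p₁ − p₀) / p₁.
PN = (0.79196 − 0.28694) / 0.79196 = 0.50502 / 0.79196 ≈ 0.6377

PN ≈ 0.638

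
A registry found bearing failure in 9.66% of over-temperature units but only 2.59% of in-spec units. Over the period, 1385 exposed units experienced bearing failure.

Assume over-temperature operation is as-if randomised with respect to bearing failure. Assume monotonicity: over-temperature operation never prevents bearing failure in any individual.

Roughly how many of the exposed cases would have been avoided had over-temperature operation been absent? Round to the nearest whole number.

p₁ = 0.0966, p₀ = 0.0259.
PN = (p₁ − p₀)/p₁ = (0.0966 − 0.0259) / 0.0966 ≈ 0.73188.
Attributable cases ≈ PN × (exposed cases) = 0.73188 × 1385 ≈ 1013.66.

about 1014 cases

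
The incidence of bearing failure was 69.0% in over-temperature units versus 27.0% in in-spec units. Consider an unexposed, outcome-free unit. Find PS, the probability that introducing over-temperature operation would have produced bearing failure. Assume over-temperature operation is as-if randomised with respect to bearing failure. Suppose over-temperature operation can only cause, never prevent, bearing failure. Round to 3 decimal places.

p₁ = 0.69, p₀ = 0.27.
Under exogeneity and monotonicity, PS = (p₁ − p₀) / (1 − p₀).
PS = (0.69 − 0.27) / (1 − 0.27) = 0.42 / 0.73 ≈ 0.5753

PS ≈ 0.575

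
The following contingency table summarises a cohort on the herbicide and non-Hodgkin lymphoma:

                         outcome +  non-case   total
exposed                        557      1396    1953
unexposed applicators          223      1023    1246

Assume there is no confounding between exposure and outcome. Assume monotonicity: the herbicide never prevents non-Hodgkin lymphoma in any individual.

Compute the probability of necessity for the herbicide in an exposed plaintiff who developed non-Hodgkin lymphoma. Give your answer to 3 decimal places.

p₁ = P(outcome | exposed) = 557/1953 = 0.2852
p₀ = P(outcome | unexposed) = 223/1246 = 0.17897
Under exogeneity and monotonicity, PN = (p₁ − p₀)/p₁.
PN = (0.2852 − 0.17897) / 0.2852 ≈ 0.3725

PN ≈ 0.372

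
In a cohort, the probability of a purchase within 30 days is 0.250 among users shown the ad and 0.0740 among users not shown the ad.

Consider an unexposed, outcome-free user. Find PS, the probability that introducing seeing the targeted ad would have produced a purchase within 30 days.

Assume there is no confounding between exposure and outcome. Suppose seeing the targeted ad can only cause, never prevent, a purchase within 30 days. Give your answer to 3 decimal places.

Let p₁ = 0.25, p₀ = 0.074.
Under exogeneity and monotonicity, PS = (p₁ − p₀) / (1 − p₀).
PS = (0.25 − 0.074) / (1 − 0.074) = 0.176 / 0.926 ≈ 0.1901

PS ≈ 0.190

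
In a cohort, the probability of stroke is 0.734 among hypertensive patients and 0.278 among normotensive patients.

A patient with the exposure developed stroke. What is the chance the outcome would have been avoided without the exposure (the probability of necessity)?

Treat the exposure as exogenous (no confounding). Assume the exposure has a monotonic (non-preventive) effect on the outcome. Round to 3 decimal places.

PN ≈ 0.621

Let p₁ = 0.734, p₀ = 0.278.
Under exogeneity and monotonicity, PN = (p₁ − p₀) / p₁.
PN = (0.734 − 0.278) / 0.734 = 0.456 / 0.734 ≈ 0.6213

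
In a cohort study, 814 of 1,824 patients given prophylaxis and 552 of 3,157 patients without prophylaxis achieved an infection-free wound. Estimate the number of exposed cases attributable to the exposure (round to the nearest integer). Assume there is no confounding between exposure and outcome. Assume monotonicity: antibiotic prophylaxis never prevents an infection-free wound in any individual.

p₁ = P(outcome | exposed) = 814/1824 = 0.44627
p₀ = P(outcome | unexposed) = 552/3157 = 0.17485
PN = (p₁ − p₀)/p₁ = (0.44627 − 0.17485) / 0.44627 ≈ 0.60820.
Attributable cases ≈ PN × (exposed cases) = 0.60820 × 814 ≈ 495.07.

about 495 cases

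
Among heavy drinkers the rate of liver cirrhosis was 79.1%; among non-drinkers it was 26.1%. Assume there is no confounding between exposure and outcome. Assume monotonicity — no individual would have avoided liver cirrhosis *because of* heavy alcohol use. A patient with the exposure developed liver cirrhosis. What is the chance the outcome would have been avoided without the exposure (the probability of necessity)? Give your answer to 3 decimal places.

PN ≈ 0.670

p₁ = 0.791, p₀ = 0.261.
Under exogeneity and monotonicity, PN = (p₁ − p₀) / p₁.
PN = (0.791 − 0.261) / 0.791 = 0.53 / 0.791 ≈ 0.6700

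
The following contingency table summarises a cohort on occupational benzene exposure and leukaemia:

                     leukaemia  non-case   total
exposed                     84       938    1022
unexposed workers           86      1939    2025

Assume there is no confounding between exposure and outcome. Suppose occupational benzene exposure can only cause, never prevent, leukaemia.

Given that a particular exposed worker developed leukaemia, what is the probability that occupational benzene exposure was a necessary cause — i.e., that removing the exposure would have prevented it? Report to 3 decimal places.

p₁ = P(outcome | exposed) = 84/1022 = 0.082192
p₀ = P(outcome | unexposed) = 86/2025 = 0.042469
Under exogeneity and monotonicity, PN = (p₁ − p₀) / p₁.
PN = (0.082192 − 0.042469) / 0.082192 = 0.039723 / 0.082192 ≈ 0.4833

PN ≈ 0.483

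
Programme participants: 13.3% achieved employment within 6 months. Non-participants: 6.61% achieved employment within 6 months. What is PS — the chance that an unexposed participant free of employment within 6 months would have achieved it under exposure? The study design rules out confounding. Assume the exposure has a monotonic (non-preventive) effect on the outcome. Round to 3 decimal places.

PS ≈ 0.072

p₁ = 0.133, p₀ = 0.0661.
Under exogeneity and monotonicity, PS = (p₁ − p₀) / (1 − p₀).
PS = (0.133 − 0.0661) / (1 − 0.0661) = 0.0669 / 0.9339 ≈ 0.0716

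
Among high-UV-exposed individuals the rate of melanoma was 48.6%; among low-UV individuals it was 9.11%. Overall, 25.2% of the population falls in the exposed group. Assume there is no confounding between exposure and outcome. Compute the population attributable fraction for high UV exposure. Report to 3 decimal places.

p₁ = 0.486, p₀ = 0.0911.
Overall risk P(Y=1) = π·p₁ + (1−π)·p₀ = 0.252×0.486 + 0.748×0.0911 = 0.19061.
Under exogeneity, PAF = [P(Y=1) − p₀] / P(Y=1).
PAF = (0.19061 − 0.0911) / 0.19061 ≈ 0.5221

PAF ≈ 0.522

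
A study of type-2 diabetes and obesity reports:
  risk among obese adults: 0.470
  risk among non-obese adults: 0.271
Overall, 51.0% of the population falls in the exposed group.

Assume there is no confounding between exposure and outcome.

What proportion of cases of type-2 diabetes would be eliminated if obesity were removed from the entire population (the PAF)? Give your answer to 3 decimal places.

PAF ≈ 0.272

Let p₁ = 0.47, p₀ = 0.271.
Overall risk P(Y=1) = π·p₁ + (1−π)·p₀ = 0.51×0.47 + 0.49×0.271 = 0.37249.
Under exogeneity, PAF = [P(Y=1) − p₀] / P(Y=1).
PAF = (0.37249 − 0.271) / 0.37249 ≈ 0.2725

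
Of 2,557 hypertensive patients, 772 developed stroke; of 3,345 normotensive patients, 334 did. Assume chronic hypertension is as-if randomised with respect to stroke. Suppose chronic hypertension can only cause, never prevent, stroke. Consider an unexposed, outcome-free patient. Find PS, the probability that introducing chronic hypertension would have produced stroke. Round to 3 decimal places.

PS ≈ 0.224

p₁ = P(outcome | exposed) = 772/2557 = 0.30192
p₀ = P(outcome | unexposed) = 334/3345 = 0.099851
Under exogeneity and monotonicity, PS = (p₁ − p₀) / (1 − p₀).
PS = (0.30192 − 0.099851) / (1 − 0.099851) = 0.20207 / 0.90015 ≈ 0.2245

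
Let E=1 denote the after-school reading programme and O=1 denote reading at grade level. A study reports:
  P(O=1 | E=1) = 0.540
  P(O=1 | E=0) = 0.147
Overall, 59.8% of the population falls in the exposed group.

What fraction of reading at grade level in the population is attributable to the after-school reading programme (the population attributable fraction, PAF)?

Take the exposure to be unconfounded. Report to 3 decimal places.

PAF ≈ 0.615

Let p₁ = 0.54, p₀ = 0.147.
Overall risk P(Y=1) = π·p₁ + (1−π)·p₀ = 0.598×0.54 + 0.402×0.147 = 0.38201.
Under exogeneity, PAF = [P(Y=1) − p₀] / P(Y=1).
PAF = (0.38201 − 0.147) / 0.38201 ≈ 0.6152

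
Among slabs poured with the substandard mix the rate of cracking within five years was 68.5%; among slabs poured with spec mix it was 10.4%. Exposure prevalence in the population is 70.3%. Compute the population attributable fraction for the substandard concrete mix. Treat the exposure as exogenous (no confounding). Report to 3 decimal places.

PAF ≈ 0.797

p₁ = 0.685, p₀ = 0.104.
Overall risk P(Y=1) = π·p₁ + (1−π)·p₀ = 0.703×0.685 + 0.297×0.104 = 0.51244.
Under exogeneity, PAF = [P(Y=1) − p₀] / P(Y=1).
PAF = (0.51244 − 0.104) / 0.51244 ≈ 0.7971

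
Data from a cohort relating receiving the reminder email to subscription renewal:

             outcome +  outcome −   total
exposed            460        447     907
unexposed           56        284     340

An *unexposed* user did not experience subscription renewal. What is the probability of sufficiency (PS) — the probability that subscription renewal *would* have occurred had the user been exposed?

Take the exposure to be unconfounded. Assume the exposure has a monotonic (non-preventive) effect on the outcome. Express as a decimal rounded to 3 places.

PS ≈ 0.410

p₁ = P(outcome | exposed) = 460/907 = 0.50717
p₀ = P(outcome | unexposed) = 56/340 = 0.16471
Under exogeneity and monotonicity, PS = (p₁ − p₀) / (1 − p₀).
PS = (0.50717 − 0.16471) / (1 − 0.16471) = 0.34246 / 0.83529 ≈ 0.4100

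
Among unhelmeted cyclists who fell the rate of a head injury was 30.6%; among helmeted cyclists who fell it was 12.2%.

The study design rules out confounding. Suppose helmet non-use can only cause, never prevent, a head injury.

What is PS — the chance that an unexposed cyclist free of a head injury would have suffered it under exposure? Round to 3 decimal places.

p₁ = 0.306, p₀ = 0.122.
Under exogeneity and monotonicity, PS = (p₁ − p₀) / (1 − p₀).
PS = (0.306 − 0.122) / (1 − 0.122) = 0.184 / 0.878 ≈ 0.2096

PS ≈ 0.210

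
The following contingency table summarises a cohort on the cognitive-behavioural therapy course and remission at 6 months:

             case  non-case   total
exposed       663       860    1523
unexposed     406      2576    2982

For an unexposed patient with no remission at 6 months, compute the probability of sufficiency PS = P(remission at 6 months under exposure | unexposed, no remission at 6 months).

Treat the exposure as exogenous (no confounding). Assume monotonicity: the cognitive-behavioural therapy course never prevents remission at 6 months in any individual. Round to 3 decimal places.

PS ≈ 0.346

p₁ = P(outcome | exposed) = 663/1523 = 0.43533
p₀ = P(outcome | unexposed) = 406/2982 = 0.13615
Under exogeneity and monotonicity, PS = (p₁ − p₀)/(1 − p₀).
PS = (0.43533 − 0.13615) / 0.86385 ≈ 0.3463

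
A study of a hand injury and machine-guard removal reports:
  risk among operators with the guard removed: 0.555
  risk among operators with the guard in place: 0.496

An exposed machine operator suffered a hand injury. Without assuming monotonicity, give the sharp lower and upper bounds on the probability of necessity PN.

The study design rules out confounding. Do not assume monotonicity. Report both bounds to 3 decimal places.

0.106 ≤ PN ≤ 0.908

Let p₁ = 0.555, p₀ = 0.496.
Under exogeneity alone the bounds on PN are max{0,(p₁−p₀)/p₁} ≤ PN ≤ min{1,(1−p₀)/p₁}.
  lower = (p₁ − p₀)/p₁ = 0.059 / 0.555 ≈ 0.1063
  upper = min{1, (1 − p₀)/p₁} = 0.504 / 0.555 ≈ 0.9081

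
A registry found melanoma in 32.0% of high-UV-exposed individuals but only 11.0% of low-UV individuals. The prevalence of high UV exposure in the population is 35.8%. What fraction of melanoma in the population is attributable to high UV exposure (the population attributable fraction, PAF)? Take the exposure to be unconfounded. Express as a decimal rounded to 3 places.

PAF ≈ 0.406

p₁ = 0.32, p₀ = 0.11.
Overall risk P(Y=1) = π·p₁ + (1−π)·p₀ = 0.358×0.32 + 0.642×0.11 = 0.18518.
Under exogeneity, PAF = [P(Y=1) − p₀] / P(Y=1).
PAF = (0.18518 − 0.11) / 0.18518 ≈ 0.4060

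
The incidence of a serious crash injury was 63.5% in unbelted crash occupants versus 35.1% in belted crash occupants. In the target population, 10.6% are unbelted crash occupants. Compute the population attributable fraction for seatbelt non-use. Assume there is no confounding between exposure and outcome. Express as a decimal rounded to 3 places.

PAF ≈ 0.079

p₁ = 0.635, p₀ = 0.351.
Overall risk P(Y=1) = π·p₁ + (1−π)·p₀ = 0.106×0.635 + 0.894×0.351 = 0.3811.
Under exogeneity, PAF = [P(Y=1) − p₀] / P(Y=1).
PAF = (0.3811 − 0.351) / 0.3811 ≈ 0.0790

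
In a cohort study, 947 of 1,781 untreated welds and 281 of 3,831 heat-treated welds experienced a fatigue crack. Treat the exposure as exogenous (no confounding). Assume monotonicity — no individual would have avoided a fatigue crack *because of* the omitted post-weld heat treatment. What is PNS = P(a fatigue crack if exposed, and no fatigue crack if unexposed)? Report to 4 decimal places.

PNS ≈ 0.4584

p₁ = P(outcome | exposed) = 947/1781 = 0.53172
p₀ = P(outcome | unexposed) = 281/3831 = 0.073349
Under exogeneity and monotonicity, PNS = p₁ − p₀.
PNS = 0.53172 − 0.073349 = 0.45837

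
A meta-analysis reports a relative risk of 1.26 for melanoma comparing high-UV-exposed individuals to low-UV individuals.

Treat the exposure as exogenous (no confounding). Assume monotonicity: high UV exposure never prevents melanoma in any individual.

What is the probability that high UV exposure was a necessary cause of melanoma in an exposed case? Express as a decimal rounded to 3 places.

Under exogeneity and monotonicity, PN = (RR − 1) / RR = 1 − 1/RR.
PN = (1.26 − 1) / 1.26 = 0.26 / 1.26 ≈ 0.2063

PN ≈ 0.206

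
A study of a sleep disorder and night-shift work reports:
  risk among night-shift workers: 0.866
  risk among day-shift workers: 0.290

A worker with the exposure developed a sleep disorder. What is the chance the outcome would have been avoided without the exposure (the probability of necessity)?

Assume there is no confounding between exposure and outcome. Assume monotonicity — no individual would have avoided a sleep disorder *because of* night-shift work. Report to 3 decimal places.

Let p₁ = 0.866, p₀ = 0.29.
Under exogeneity and monotonicity, PN = (p₁ − p₀) / p₁.
PN = (0.866 − 0.29) / 0.866 = 0.576 / 0.866 ≈ 0.6651

PN ≈ 0.665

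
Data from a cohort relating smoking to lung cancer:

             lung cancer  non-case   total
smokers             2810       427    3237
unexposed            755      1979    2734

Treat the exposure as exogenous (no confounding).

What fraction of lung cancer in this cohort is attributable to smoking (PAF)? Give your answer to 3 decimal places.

PAF ≈ 0.537

p₁ = P(outcome | exposed) = 2810/3237 = 0.86809
p₀ = P(outcome | unexposed) = 755/2734 = 0.27615
Exposure prevalence π = 3237/5971 = 0.54212; overall risk P(Y=1) = 0.59705.
Under exogeneity, PAF = [P(Y=1) − p₀]/P(Y=1).
PAF = (0.59705 − 0.27615) / 0.59705 ≈ 0.5375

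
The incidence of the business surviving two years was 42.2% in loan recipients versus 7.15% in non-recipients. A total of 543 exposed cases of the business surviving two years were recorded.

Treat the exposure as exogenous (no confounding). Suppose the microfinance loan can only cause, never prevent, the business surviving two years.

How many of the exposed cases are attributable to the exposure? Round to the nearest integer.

about 451 cases

p₁ = 0.422, p₀ = 0.0715.
PN = (p₁ − p₀)/p₁ = (0.422 − 0.0715) / 0.422 ≈ 0.83057.
Attributable cases ≈ PN × (exposed cases) = 0.83057 × 543 ≈ 451.00.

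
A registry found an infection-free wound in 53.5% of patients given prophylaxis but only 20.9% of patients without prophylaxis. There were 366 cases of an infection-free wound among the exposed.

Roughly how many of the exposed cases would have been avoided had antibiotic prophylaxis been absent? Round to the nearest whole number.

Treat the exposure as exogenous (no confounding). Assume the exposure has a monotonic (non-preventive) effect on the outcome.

about 223 cases

p₁ = 0.535, p₀ = 0.209.
PN = (p₁ − p₀)/p₁ = (0.535 − 0.209) / 0.535 ≈ 0.60935.
Attributable cases ≈ PN × (exposed cases) = 0.60935 × 366 ≈ 223.02.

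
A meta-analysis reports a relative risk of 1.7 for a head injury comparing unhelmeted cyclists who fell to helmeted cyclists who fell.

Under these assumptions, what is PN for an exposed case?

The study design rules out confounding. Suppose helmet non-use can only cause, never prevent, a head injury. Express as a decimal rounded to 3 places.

Under exogeneity and monotonicity, PN = (RR − 1) / RR = 1 − 1/RR.
PN = (1.7 − 1) / 1.7 = 0.7 / 1.7 ≈ 0.4118

PN ≈ 0.412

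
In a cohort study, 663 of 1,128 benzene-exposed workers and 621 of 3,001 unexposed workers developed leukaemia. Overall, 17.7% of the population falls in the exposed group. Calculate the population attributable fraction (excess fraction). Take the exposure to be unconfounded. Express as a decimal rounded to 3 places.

p₁ = P(outcome | exposed) = 663/1128 = 0.58777
p₀ = P(outcome | unexposed) = 621/3001 = 0.20693
Overall risk P(Y=1) = π·p₁ + (1−π)·p₀ = 0.177×0.58777 + 0.823×0.20693 = 0.27434.
Under exogeneity, PAF = [P(Y=1) − p₀] / P(Y=1).
PAF = (0.27434 − 0.20693) / 0.27434 ≈ 0.2457

PAF ≈ 0.246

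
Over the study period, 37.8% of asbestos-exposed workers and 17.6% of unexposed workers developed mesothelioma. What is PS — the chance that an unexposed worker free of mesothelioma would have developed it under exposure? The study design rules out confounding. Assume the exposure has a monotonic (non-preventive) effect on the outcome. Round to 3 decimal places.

PS ≈ 0.245

p₁ = 0.378, p₀ = 0.176.
Under exogeneity and monotonicity, PS = (p₁ − p₀) / (1 − p₀).
PS = (0.378 − 0.176) / (1 − 0.176) = 0.202 / 0.824 ≈ 0.2451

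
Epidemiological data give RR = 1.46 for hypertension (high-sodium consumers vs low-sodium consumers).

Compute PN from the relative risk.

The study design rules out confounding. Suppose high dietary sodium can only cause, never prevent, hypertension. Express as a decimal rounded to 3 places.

Under exogeneity and monotonicity, PN = (RR − 1) / RR = 1 − 1/RR.
PN = (1.46 − 1) / 1.46 = 0.46 / 1.46 ≈ 0.3151

PN ≈ 0.315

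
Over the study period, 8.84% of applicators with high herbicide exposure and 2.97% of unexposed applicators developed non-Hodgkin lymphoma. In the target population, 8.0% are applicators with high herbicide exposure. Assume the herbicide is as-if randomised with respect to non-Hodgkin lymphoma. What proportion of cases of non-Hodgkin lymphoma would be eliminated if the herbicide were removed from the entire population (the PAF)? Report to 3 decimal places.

p₁ = 0.0884, p₀ = 0.0297.
Overall risk P(Y=1) = π·p₁ + (1−π)·p₀ = 0.08×0.0884 + 0.92×0.0297 = 0.034396.
Under exogeneity, PAF = [P(Y=1) − p₀] / P(Y=1).
PAF = (0.034396 − 0.0297) / 0.034396 ≈ 0.1365

PAF ≈ 0.137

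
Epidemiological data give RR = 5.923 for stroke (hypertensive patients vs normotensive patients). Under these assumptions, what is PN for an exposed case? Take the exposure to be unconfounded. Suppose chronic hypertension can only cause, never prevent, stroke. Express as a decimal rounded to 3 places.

PN ≈ 0.831

Under exogeneity and monotonicity, PN = (RR − 1) / RR = 1 − 1/RR.
PN = (5.923 − 1) / 5.923 = 4.923 / 5.923 ≈ 0.8312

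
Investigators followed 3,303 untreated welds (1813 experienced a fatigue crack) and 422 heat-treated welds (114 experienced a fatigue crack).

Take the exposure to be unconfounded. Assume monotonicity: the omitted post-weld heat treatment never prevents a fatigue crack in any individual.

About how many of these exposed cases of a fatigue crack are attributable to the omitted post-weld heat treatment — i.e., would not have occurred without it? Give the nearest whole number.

about 921 cases

p₁ = P(outcome | exposed) = 1813/3303 = 0.54889
p₀ = P(outcome | unexposed) = 114/422 = 0.27014
PN = (p₁ − p₀)/p₁ = (0.54889 − 0.27014) / 0.54889 ≈ 0.50784.
Attributable cases ≈ PN × (exposed cases) = 0.50784 × 1813 ≈ 920.72.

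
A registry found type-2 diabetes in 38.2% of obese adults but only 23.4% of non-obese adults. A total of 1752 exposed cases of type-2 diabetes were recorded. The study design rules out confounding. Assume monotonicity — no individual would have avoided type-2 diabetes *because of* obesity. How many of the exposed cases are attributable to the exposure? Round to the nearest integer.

p₁ = 0.382, p₀ = 0.234.
PN = (p₁ − p₀)/p₁ = (0.382 − 0.234) / 0.382 ≈ 0.38743.
Attributable cases ≈ PN × (exposed cases) = 0.38743 × 1752 ≈ 678.79.

about 679 cases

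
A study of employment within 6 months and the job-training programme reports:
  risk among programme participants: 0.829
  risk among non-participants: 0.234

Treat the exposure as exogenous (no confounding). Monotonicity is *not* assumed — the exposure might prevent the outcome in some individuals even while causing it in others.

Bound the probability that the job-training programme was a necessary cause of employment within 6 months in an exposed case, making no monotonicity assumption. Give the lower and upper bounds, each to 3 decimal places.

0.718 ≤ PN ≤ 0.924

Let p₁ = 0.829, p₀ = 0.234.
Under exogeneity alone the bounds on PN are max{0,(p₁−p₀)/p₁} ≤ PN ≤ min{1,(1−p₀)/p₁}.
  lower = (p₁ − p₀)/p₁ = 0.595 / 0.829 ≈ 0.7177
  upper = min{1, (1 − p₀)/p₁} = 0.766 / 0.829 ≈ 0.9240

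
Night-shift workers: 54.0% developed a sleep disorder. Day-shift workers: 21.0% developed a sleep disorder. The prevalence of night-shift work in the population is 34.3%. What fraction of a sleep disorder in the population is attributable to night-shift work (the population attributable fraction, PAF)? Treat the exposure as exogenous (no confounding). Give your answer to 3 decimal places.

p₁ = 0.54, p₀ = 0.21.
Overall risk P(Y=1) = π·p₁ + (1−π)·p₀ = 0.343×0.54 + 0.657×0.21 = 0.32319.
Under exogeneity, PAF = [P(Y=1) − p₀] / P(Y=1).
PAF = (0.32319 − 0.21) / 0.32319 ≈ 0.3502

PAF ≈ 0.350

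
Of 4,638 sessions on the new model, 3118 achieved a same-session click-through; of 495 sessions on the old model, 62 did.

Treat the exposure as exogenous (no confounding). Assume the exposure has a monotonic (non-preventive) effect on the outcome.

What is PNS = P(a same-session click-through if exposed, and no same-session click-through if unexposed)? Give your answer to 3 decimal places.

PNS ≈ 0.547

p₁ = P(outcome | exposed) = 3118/4638 = 0.67227
p₀ = P(outcome | unexposed) = 62/495 = 0.12525
Under exogeneity and monotonicity, PNS = p₁ − p₀.
PNS = 0.67227 − 0.12525 = 0.54702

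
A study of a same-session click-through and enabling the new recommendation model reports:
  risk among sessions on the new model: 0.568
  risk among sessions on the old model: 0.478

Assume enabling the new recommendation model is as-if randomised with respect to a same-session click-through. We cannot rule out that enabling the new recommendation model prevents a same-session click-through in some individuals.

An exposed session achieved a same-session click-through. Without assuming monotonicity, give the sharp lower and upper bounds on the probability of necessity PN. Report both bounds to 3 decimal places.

Let p₁ = 0.568, p₀ = 0.478.
Under exogeneity alone the bounds on PN are max{0,(p₁−p₀)/p₁} ≤ PN ≤ min{1,(1−p₀)/p₁}.
  lower = (p₁ − p₀)/p₁ = 0.09 / 0.568 ≈ 0.1585
  upper = min{1, (1 − p₀)/p₁} = 0.522 / 0.568 ≈ 0.9190

0.158 ≤ PN ≤ 0.919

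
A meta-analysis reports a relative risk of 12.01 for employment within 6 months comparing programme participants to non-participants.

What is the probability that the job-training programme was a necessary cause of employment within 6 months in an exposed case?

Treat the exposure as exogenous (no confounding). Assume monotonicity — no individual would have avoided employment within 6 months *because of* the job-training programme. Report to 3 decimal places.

Under exogeneity and monotonicity, PN = (RR − 1) / RR = 1 − 1/RR.
PN = (12.01 − 1) / 12.01 = 11.01 / 12.01 ≈ 0.9167

PN ≈ 0.917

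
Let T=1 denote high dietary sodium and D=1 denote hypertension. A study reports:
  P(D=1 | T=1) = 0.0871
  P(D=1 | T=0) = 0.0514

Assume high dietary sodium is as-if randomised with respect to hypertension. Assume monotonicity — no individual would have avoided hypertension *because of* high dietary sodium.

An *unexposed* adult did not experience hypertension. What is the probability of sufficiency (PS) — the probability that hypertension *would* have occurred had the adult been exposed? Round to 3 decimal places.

Let p₁ = 0.0871, p₀ = 0.0514.
Under exogeneity and monotonicity, PS = (p₁ − p₀) / (1 − p₀).
PS = (0.0871 − 0.0514) / (1 − 0.0514) = 0.0357 / 0.9486 ≈ 0.0376

PS ≈ 0.038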